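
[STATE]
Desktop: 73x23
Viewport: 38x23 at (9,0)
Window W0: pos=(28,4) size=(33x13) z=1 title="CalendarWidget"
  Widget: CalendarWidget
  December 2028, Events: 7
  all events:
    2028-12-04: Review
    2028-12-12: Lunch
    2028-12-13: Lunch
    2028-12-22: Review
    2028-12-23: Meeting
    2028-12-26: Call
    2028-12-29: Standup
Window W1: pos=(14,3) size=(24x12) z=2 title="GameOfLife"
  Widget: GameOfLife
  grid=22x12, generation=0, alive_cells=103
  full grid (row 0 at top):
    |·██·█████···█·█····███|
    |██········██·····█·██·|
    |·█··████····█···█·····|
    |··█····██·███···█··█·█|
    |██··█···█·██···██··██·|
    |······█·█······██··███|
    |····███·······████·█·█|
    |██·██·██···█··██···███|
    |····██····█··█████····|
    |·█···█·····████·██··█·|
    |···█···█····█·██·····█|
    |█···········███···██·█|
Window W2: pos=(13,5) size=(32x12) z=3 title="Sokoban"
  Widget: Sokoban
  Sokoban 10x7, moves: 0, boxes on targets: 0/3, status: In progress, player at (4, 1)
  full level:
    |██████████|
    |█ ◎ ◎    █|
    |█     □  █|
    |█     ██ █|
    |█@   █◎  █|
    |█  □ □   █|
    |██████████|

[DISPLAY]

                                      
                                      
                                      
     ┏━━━━━━━━━━━━━━━━━━━━━━┓         
     ┃ GameOfLife           ┃━━━━━━━━━
    ┏━━━━━━━━━━━━━━━━━━━━━━━━━━━━━━┓  
    ┃ Sokoban                      ┃──
    ┠──────────────────────────────┨r 
    ┃██████████                    ┃a 
    ┃█ ◎ ◎    █                    ┃2 
    ┃█     □  █                    ┃ 9
    ┃█     ██ █                    ┃ 1
    ┃█@   █◎  █                    ┃23
    ┃█  □ □   █                    ┃ 3
    ┃██████████                    ┃  
    ┃Moves: 0  0/3                 ┃  
    ┗━━━━━━━━━━━━━━━━━━━━━━━━━━━━━━┛━━
                                      
                                      
                                      
                                      
                                      
                                      


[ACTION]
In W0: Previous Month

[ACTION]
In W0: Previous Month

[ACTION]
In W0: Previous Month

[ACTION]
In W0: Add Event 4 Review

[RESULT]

                                      
                                      
                                      
     ┏━━━━━━━━━━━━━━━━━━━━━━┓         
     ┃ GameOfLife           ┃━━━━━━━━━
    ┏━━━━━━━━━━━━━━━━━━━━━━━━━━━━━━┓  
    ┃ Sokoban                      ┃──
    ┠──────────────────────────────┨er
    ┃██████████                    ┃a 
    ┃█ ◎ ◎    █                    ┃2 
    ┃█     □  █                    ┃ 9
    ┃█     ██ █                    ┃6 
    ┃█@   █◎  █                    ┃3 
    ┃█  □ □   █                    ┃0 
    ┃██████████                    ┃  
    ┃Moves: 0  0/3                 ┃  
    ┗━━━━━━━━━━━━━━━━━━━━━━━━━━━━━━┛━━
                                      
                                      
                                      
                                      
                                      
                                      


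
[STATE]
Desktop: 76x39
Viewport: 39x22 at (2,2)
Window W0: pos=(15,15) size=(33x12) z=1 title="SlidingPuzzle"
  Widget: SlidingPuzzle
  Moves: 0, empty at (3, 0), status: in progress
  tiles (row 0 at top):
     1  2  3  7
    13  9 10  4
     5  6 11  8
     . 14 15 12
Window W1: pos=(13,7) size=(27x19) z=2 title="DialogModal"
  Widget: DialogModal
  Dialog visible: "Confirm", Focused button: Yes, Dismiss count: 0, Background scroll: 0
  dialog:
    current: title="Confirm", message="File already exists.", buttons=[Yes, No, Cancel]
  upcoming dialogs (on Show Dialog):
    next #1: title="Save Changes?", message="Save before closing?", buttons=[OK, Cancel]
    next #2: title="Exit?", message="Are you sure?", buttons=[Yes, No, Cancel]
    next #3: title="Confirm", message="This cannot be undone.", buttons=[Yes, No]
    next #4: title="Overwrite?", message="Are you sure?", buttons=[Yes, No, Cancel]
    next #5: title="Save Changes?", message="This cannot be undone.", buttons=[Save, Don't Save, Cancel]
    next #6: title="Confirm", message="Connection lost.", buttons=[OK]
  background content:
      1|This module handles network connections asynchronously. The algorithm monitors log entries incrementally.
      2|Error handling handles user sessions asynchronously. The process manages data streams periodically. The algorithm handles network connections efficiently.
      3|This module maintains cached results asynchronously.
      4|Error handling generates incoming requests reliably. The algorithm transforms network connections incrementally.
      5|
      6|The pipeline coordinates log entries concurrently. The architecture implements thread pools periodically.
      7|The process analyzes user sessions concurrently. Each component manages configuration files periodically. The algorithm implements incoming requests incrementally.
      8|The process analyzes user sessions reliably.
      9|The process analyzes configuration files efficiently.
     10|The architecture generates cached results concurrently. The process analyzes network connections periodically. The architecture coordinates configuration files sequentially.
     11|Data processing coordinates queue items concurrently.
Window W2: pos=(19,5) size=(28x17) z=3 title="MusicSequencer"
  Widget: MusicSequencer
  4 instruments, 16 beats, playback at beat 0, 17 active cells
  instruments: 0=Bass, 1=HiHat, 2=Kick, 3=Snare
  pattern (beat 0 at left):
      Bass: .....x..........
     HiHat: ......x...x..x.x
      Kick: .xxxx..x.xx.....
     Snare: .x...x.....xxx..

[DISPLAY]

                                       
                                       
                                       
                 ┏━━━━━━━━━━━━━━━━━━━━━
                 ┃ MusicSequencer      
           ┏━━━━━┠─────────────────────
           ┃ Dial┃      ▼12345678901234
           ┠─────┃  Bass·····█·········
           ┃This ┃ HiHat······█···█··█·
           ┃Error┃  Kick·████··█·██····
           ┃This ┃ Snare·█···█·····███·
           ┃Error┃                     
           ┃     ┃                     
           ┃Th┌──┃                     
           ┃Th│  ┃                     
           ┃Th│Fi┃                     
           ┃Th│[Y┃                     
           ┃Th└──┃                     
           ┃Data ┃                     
           ┃     ┗━━━━━━━━━━━━━━━━━━━━━
           ┃                         ┃ 
           ┃                         ┃ 


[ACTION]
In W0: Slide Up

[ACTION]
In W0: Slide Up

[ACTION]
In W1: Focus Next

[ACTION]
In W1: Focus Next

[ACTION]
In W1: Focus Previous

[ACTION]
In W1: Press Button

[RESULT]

                                       
                                       
                                       
                 ┏━━━━━━━━━━━━━━━━━━━━━
                 ┃ MusicSequencer      
           ┏━━━━━┠─────────────────────
           ┃ Dial┃      ▼12345678901234
           ┠─────┃  Bass·····█·········
           ┃This ┃ HiHat······█···█··█·
           ┃Error┃  Kick·████··█·██····
           ┃This ┃ Snare·█···█·····███·
           ┃Error┃                     
           ┃     ┃                     
           ┃The p┃                     
           ┃The p┃                     
           ┃The p┃                     
           ┃The p┃                     
           ┃The a┃                     
           ┃Data ┃                     
           ┃     ┗━━━━━━━━━━━━━━━━━━━━━
           ┃                         ┃ 
           ┃                         ┃ 


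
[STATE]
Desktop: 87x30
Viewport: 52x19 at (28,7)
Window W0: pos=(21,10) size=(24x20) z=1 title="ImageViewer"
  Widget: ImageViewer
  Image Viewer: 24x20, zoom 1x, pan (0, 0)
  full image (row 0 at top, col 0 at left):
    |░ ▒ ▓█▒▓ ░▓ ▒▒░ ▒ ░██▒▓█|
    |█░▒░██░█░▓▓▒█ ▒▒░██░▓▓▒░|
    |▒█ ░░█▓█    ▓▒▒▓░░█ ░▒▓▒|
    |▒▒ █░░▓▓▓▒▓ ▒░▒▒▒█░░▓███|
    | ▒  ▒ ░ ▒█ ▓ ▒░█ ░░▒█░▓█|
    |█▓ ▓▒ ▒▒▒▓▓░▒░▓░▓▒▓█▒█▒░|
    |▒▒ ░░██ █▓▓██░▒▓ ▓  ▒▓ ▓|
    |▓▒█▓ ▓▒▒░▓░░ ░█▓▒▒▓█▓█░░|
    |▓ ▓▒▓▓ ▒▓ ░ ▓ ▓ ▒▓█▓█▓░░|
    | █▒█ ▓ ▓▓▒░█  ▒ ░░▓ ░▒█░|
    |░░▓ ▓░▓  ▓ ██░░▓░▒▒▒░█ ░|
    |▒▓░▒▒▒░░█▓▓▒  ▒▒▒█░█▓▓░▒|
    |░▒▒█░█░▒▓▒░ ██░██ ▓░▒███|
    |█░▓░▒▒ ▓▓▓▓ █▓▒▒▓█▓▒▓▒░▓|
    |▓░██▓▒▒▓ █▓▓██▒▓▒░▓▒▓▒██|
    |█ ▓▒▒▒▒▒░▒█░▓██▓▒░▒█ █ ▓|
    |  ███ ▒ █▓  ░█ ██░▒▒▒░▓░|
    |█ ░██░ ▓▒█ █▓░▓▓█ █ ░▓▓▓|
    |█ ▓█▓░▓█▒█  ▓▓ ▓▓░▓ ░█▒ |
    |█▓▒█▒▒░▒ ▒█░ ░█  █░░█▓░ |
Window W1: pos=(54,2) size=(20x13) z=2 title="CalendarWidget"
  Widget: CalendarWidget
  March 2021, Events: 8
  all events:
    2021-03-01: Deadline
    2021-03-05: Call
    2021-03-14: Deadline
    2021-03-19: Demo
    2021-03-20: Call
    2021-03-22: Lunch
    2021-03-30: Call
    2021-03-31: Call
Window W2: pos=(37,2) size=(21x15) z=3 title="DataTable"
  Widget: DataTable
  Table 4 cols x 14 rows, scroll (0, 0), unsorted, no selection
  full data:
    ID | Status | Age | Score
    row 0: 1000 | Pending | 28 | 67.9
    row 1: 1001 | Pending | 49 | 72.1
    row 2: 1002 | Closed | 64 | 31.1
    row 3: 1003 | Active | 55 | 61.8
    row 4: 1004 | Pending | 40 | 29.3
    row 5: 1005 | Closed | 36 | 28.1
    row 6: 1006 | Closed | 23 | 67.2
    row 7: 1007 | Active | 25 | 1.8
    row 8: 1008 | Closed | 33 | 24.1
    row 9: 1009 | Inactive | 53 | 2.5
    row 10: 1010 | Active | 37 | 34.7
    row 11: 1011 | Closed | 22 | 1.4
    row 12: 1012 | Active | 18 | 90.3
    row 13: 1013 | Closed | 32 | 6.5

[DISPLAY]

         ┃1000│Pending │28 │6┃  2  3  4  5*  ┃      
         ┃1001│Pending │49 │7┃ 9 10 11 12 13 ┃      
         ┃1002│Closed  │64 │3┃16 17 18 19* 20┃      
━━━━━━━━━┃1003│Active  │55 │6┃ 23 24 25 26 27┃      
Viewer   ┃1004│Pending │40 │2┃30* 31*        ┃      
─────────┃1005│Closed  │36 │2┃               ┃      
▒▓ ░▓ ▒▒░┃1006│Closed  │23 │6┃               ┃      
░█░▓▓▒█ ▒┃1007│Active  │25 │1┃━━━━━━━━━━━━━━━┛      
▓█    ▓▒▒┃1008│Closed  │33 │2┃                      
▓▓▓▒▓ ▒░▒┗━━━━━━━━━━━━━━━━━━━┛                      
░ ▒█ ▓ ▒░█ ░░▒█░┃                                   
▒▒▒▓▓░▒░▓░▓▒▓█▒█┃                                   
█ █▓▓██░▒▓ ▓  ▒▓┃                                   
▒▒░▓░░ ░█▓▒▒▓█▓█┃                                   
 ▒▓ ░ ▓ ▓ ▒▓█▓█▓┃                                   
 ▓▓▒░█  ▒ ░░▓ ░▒┃                                   
▓  ▓ ██░░▓░▒▒▒░█┃                                   
░░█▓▓▒  ▒▒▒█░█▓▓┃                                   
░▒▓▒░ ██░██ ▓░▒█┃                                   


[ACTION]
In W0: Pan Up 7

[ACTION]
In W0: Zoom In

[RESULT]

         ┃1000│Pending │28 │6┃  2  3  4  5*  ┃      
         ┃1001│Pending │49 │7┃ 9 10 11 12 13 ┃      
         ┃1002│Closed  │64 │3┃16 17 18 19* 20┃      
━━━━━━━━━┃1003│Active  │55 │6┃ 23 24 25 26 27┃      
Viewer   ┃1004│Pending │40 │2┃30* 31*        ┃      
─────────┃1005│Closed  │36 │2┃               ┃      
  ▓▓██▒▒▓┃1006│Closed  │23 │6┃               ┃      
  ▓▓██▒▒▓┃1007│Active  │25 │1┃━━━━━━━━━━━━━━━┛      
░░████░░█┃1008│Closed  │33 │2┃                      
░░████░░█┗━━━━━━━━━━━━━━━━━━━┛                      
░░░░██▓▓██      ┃                                   
░░░░██▓▓██      ┃                                   
██░░░░▓▓▓▓▓▓▒▒▓▓┃                                   
██░░░░▓▓▓▓▓▓▒▒▓▓┃                                   
  ▒▒  ░░  ▒▒██  ┃                                   
  ▒▒  ░░  ▒▒██  ┃                                   
▓▓▒▒  ▒▒▒▒▒▒▓▓▓▓┃                                   
▓▓▒▒  ▒▒▒▒▒▒▓▓▓▓┃                                   
░░░░████  ██▓▓▓▓┃                                   


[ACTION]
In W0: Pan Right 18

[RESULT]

         ┃1000│Pending │28 │6┃  2  3  4  5*  ┃      
         ┃1001│Pending │49 │7┃ 9 10 11 12 13 ┃      
         ┃1002│Closed  │64 │3┃16 17 18 19* 20┃      
━━━━━━━━━┃1003│Active  │55 │6┃ 23 24 25 26 27┃      
Viewer   ┃1004│Pending │40 │2┃30* 31*        ┃      
─────────┃1005│Closed  │36 │2┃               ┃      
▒▒▒▒░░  ▒┃1006│Closed  │23 │6┃               ┃      
▒▒▒▒░░  ▒┃1007│Active  │25 │1┃━━━━━━━━━━━━━━━┛      
██  ▒▒▒▒░┃1008│Closed  │33 │2┃                      
██  ▒▒▒▒░┗━━━━━━━━━━━━━━━━━━━┛                      
▓▓▒▒▒▒▓▓░░░░██  ┃                                   
▓▓▒▒▒▒▓▓░░░░██  ┃                                   
▒▒░░▒▒▒▒▒▒██░░░░┃                                   
▒▒░░▒▒▒▒▒▒██░░░░┃                                   
  ▒▒░░██  ░░░░▒▒┃                                   
  ▒▒░░██  ░░░░▒▒┃                                   
▒▒░░▓▓░░▓▓▒▒▓▓██┃                                   
▒▒░░▓▓░░▓▓▒▒▓▓██┃                                   
██░░▒▒▓▓  ▓▓    ┃                                   


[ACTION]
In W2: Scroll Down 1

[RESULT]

         ┃1001│Pending │49 │7┃  2  3  4  5*  ┃      
         ┃1002│Closed  │64 │3┃ 9 10 11 12 13 ┃      
         ┃1003│Active  │55 │6┃16 17 18 19* 20┃      
━━━━━━━━━┃1004│Pending │40 │2┃ 23 24 25 26 27┃      
Viewer   ┃1005│Closed  │36 │2┃30* 31*        ┃      
─────────┃1006│Closed  │23 │6┃               ┃      
▒▒▒▒░░  ▒┃1007│Active  │25 │1┃               ┃      
▒▒▒▒░░  ▒┃1008│Closed  │33 │2┃━━━━━━━━━━━━━━━┛      
██  ▒▒▒▒░┃1009│Inactive│53 │2┃                      
██  ▒▒▒▒░┗━━━━━━━━━━━━━━━━━━━┛                      
▓▓▒▒▒▒▓▓░░░░██  ┃                                   
▓▓▒▒▒▒▓▓░░░░██  ┃                                   
▒▒░░▒▒▒▒▒▒██░░░░┃                                   
▒▒░░▒▒▒▒▒▒██░░░░┃                                   
  ▒▒░░██  ░░░░▒▒┃                                   
  ▒▒░░██  ░░░░▒▒┃                                   
▒▒░░▓▓░░▓▓▒▒▓▓██┃                                   
▒▒░░▓▓░░▓▓▒▒▓▓██┃                                   
██░░▒▒▓▓  ▓▓    ┃                                   


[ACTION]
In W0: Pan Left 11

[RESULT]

         ┃1001│Pending │49 │7┃  2  3  4  5*  ┃      
         ┃1002│Closed  │64 │3┃ 9 10 11 12 13 ┃      
         ┃1003│Active  │55 │6┃16 17 18 19* 20┃      
━━━━━━━━━┃1004│Pending │40 │2┃ 23 24 25 26 27┃      
Viewer   ┃1005│Closed  │36 │2┃30* 31*        ┃      
─────────┃1006│Closed  │23 │6┃               ┃      
▒▓▓  ░░▓▓┃1007│Active  │25 │1┃               ┃      
▒▓▓  ░░▓▓┃1008│Closed  │33 │2┃━━━━━━━━━━━━━━━┛      
░██░░▓▓▓▓┃1009│Inactive│53 │2┃                      
░██░░▓▓▓▓┗━━━━━━━━━━━━━━━━━━━┛                      
▓██        ▓▓▒▒▒┃                                   
▓██        ▓▓▒▒▒┃                                   
▓▓▓▓▓▒▒▓▓  ▒▒░░▒┃                                   
▓▓▓▓▓▒▒▓▓  ▒▒░░▒┃                                   
░  ▒▒██  ▓▓  ▒▒░┃                                   
░  ▒▒██  ▓▓  ▒▒░┃                                   
▒▒▒▒▒▓▓▓▓░░▒▒░░▓┃                                   
▒▒▒▒▒▓▓▓▓░░▒▒░░▓┃                                   
█  ██▓▓▓▓████░░▒┃                                   


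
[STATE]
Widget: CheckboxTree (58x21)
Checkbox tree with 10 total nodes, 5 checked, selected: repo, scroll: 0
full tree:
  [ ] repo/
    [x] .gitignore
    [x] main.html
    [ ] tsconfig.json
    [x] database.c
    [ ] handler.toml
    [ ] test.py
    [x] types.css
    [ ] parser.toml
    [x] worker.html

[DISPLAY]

>[-] repo/                                                
   [x] .gitignore                                         
   [x] main.html                                          
   [ ] tsconfig.json                                      
   [x] database.c                                         
   [ ] handler.toml                                       
   [ ] test.py                                            
   [x] types.css                                          
   [ ] parser.toml                                        
   [x] worker.html                                        
                                                          
                                                          
                                                          
                                                          
                                                          
                                                          
                                                          
                                                          
                                                          
                                                          
                                                          


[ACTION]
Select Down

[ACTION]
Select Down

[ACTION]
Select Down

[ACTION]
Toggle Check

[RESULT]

 [-] repo/                                                
   [x] .gitignore                                         
   [x] main.html                                          
>  [x] tsconfig.json                                      
   [x] database.c                                         
   [ ] handler.toml                                       
   [ ] test.py                                            
   [x] types.css                                          
   [ ] parser.toml                                        
   [x] worker.html                                        
                                                          
                                                          
                                                          
                                                          
                                                          
                                                          
                                                          
                                                          
                                                          
                                                          
                                                          


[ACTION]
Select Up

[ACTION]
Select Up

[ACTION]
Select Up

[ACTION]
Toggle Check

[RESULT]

>[x] repo/                                                
   [x] .gitignore                                         
   [x] main.html                                          
   [x] tsconfig.json                                      
   [x] database.c                                         
   [x] handler.toml                                       
   [x] test.py                                            
   [x] types.css                                          
   [x] parser.toml                                        
   [x] worker.html                                        
                                                          
                                                          
                                                          
                                                          
                                                          
                                                          
                                                          
                                                          
                                                          
                                                          
                                                          


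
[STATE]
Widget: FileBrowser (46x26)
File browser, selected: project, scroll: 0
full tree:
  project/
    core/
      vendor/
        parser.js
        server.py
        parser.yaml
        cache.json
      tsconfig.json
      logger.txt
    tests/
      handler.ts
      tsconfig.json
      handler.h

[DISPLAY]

> [-] project/                                
    [+] core/                                 
    [+] tests/                                
                                              
                                              
                                              
                                              
                                              
                                              
                                              
                                              
                                              
                                              
                                              
                                              
                                              
                                              
                                              
                                              
                                              
                                              
                                              
                                              
                                              
                                              
                                              


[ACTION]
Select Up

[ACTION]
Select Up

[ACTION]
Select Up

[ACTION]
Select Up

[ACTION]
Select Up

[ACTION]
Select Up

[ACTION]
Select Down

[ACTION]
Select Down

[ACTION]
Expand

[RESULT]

  [-] project/                                
    [+] core/                                 
  > [-] tests/                                
      handler.ts                              
      tsconfig.json                           
      handler.h                               
                                              
                                              
                                              
                                              
                                              
                                              
                                              
                                              
                                              
                                              
                                              
                                              
                                              
                                              
                                              
                                              
                                              
                                              
                                              
                                              


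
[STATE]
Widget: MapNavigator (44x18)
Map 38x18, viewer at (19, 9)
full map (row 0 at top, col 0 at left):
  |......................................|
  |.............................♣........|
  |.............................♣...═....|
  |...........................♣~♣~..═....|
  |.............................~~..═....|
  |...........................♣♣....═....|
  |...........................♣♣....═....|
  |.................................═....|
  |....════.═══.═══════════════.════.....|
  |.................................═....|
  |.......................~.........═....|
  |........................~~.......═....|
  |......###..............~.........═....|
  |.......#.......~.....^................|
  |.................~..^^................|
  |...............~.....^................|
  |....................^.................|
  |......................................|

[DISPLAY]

   ......................................   
   .............................♣........   
   .............................♣...═....   
   ...........................♣~♣~..═....   
   .............................~~..═....   
   ...........................♣♣....═....   
   ...........................♣♣....═....   
   .................................═....   
   ....════.═══.═══════════════.════.....   
   ...................@.............═....   
   .......................~.........═....   
   ........................~~.......═....   
   ......###..............~.........═....   
   .......#.......~.....^................   
   .................~..^^................   
   ...............~.....^................   
   ....................^.................   
   ......................................   


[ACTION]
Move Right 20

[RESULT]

.......................                     
..............♣........                     
..............♣...═....                     
............♣~♣~..═....                     
..............~~..═....                     
............♣♣....═....                     
............♣♣....═....                     
..................═....                     
═════════════.════.....                     
..................═...@                     
........~.........═....                     
.........~~.......═....                     
........~.........═....                     
~.....^................                     
..~..^^................                     
~.....^................                     
.....^.................                     
.......................                     


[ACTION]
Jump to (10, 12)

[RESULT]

            ...........................♣~♣~.
            .............................~~.
            ...........................♣♣...
            ...........................♣♣...
            ................................
            ....════.═══.═══════════════.═══
            ................................
            .......................~........
            ........................~~......
            ......###.@............~........
            .......#.......~.....^..........
            .................~..^^..........
            ...............~.....^..........
            ....................^...........
            ................................
                                            
                                            
                                            


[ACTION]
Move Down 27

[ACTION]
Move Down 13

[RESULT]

            ....════.═══.═══════════════.═══
            ................................
            .......................~........
            ........................~~......
            ......###..............~........
            .......#.......~.....^..........
            .................~..^^..........
            ...............~.....^..........
            ....................^...........
            ..........@.....................
                                            
                                            
                                            
                                            
                                            
                                            
                                            
                                            


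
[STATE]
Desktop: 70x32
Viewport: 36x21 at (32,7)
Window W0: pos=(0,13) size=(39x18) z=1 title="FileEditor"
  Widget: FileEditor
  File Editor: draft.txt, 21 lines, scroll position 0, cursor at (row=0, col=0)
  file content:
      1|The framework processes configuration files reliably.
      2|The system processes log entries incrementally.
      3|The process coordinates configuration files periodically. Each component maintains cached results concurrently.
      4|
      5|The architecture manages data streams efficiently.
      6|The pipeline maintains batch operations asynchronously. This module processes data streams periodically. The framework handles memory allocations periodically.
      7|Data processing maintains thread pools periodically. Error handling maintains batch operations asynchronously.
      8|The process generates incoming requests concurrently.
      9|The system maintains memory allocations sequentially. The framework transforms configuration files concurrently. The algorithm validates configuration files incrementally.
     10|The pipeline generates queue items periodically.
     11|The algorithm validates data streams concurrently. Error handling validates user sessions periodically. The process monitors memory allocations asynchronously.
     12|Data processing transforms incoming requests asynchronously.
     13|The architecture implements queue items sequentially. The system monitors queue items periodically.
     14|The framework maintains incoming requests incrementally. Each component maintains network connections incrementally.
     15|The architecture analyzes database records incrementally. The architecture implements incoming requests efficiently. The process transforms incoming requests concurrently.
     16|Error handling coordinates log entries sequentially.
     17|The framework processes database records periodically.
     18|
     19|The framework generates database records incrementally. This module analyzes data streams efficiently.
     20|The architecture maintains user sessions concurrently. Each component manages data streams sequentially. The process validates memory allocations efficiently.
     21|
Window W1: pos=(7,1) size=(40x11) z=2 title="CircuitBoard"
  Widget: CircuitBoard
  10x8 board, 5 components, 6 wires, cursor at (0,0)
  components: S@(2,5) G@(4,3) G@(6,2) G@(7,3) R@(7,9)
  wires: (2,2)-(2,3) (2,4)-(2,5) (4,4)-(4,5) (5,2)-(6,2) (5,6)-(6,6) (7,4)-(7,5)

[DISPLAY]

              ┃                     
              ┃                     
S             ┃                     
              ┃                     
━━━━━━━━━━━━━━┛                     
                                    
━━━━━━┓                             
      ┃                             
──────┨                             
ratio▲┃                             
s inc█┃                             
ratio░┃                             
     ░┃                             
tream░┃                             
erati░┃                             
d poo░┃                             
reque░┃                             
ocati░┃                             
ems p░┃                             
reams░┃                             
ming ░┃                             


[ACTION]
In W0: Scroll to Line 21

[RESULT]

              ┃                     
              ┃                     
S             ┃                     
              ┃                     
━━━━━━━━━━━━━━┛                     
                                    
━━━━━━┓                             
      ┃                             
──────┨                             
reque▲┃                             
ocati░┃                             
ems p░┃                             
reams░┃                             
ming ░┃                             
ue it░┃                             
g req░┃                             
ase r░┃                             
entri░┃                             
e rec░┃                             
     ░┃                             
e rec░┃                             


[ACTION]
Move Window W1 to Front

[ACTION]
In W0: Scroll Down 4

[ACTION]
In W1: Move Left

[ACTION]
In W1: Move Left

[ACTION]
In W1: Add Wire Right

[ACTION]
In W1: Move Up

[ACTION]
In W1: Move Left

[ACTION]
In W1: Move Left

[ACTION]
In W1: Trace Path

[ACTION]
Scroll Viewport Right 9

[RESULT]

            ┃                       
            ┃                       
            ┃                       
            ┃                       
━━━━━━━━━━━━┛                       
                                    
━━━━┓                               
    ┃                               
────┨                               
que▲┃                               
ati░┃                               
s p░┃                               
ams░┃                               
ng ░┃                               
 it░┃                               
req░┃                               
e r░┃                               
tri░┃                               
rec░┃                               
   ░┃                               
rec░┃                               


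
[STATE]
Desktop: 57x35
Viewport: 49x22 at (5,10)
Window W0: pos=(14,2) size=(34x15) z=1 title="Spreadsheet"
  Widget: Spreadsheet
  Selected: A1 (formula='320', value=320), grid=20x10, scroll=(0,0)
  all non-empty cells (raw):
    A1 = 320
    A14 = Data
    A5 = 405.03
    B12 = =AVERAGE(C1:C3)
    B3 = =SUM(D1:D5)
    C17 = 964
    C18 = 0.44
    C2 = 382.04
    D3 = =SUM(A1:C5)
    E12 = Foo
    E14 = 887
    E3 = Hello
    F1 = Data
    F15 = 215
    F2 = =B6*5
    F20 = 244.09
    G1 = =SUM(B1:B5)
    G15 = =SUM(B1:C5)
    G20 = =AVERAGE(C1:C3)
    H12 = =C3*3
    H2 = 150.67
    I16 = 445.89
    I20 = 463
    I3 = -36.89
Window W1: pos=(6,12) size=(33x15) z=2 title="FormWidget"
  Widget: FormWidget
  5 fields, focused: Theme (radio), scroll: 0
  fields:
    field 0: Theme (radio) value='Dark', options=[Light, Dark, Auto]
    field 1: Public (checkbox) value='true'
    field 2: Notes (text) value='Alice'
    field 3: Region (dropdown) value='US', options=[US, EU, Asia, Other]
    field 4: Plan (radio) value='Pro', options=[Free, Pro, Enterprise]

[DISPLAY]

         ┃  3        0#CIRC!         0#CIR┃      
         ┃  4        0       0       0    ┃      
 ┏━━━━━━━━━━━━━━━━━━━━━━━━━━━━━━━┓   0    ┃      
 ┃ FormWidget                    ┃   0    ┃      
 ┠───────────────────────────────┨   0    ┃      
 ┃> Theme:      ( ) Light  (●) Da┃   0    ┃      
 ┃  Public:     [x]              ┃━━━━━━━━┛      
 ┃  Notes:      [Alice          ]┃               
 ┃  Region:     [US            ▼]┃               
 ┃  Plan:       ( ) Free  (●) Pro┃               
 ┃                               ┃               
 ┃                               ┃               
 ┃                               ┃               
 ┃                               ┃               
 ┃                               ┃               
 ┃                               ┃               
 ┗━━━━━━━━━━━━━━━━━━━━━━━━━━━━━━━┛               
                                                 
                                                 
                                                 
                                                 
                                                 


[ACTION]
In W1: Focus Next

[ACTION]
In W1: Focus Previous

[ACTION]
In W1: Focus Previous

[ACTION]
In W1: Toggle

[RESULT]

         ┃  3        0#CIRC!         0#CIR┃      
         ┃  4        0       0       0    ┃      
 ┏━━━━━━━━━━━━━━━━━━━━━━━━━━━━━━━┓   0    ┃      
 ┃ FormWidget                    ┃   0    ┃      
 ┠───────────────────────────────┨   0    ┃      
 ┃  Theme:      ( ) Light  (●) Da┃   0    ┃      
 ┃  Public:     [x]              ┃━━━━━━━━┛      
 ┃  Notes:      [Alice          ]┃               
 ┃  Region:     [US            ▼]┃               
 ┃> Plan:       ( ) Free  (●) Pro┃               
 ┃                               ┃               
 ┃                               ┃               
 ┃                               ┃               
 ┃                               ┃               
 ┃                               ┃               
 ┃                               ┃               
 ┗━━━━━━━━━━━━━━━━━━━━━━━━━━━━━━━┛               
                                                 
                                                 
                                                 
                                                 
                                                 
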